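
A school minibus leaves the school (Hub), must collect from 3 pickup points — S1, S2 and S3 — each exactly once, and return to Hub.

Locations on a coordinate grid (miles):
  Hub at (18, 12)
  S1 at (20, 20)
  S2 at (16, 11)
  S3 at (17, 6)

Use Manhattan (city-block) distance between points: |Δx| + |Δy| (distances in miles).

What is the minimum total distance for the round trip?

Shortest round trip = 36 miles.

With 3 stops there are 3!/2 = 3 distinct round trips (a route and its reverse cost the same).
Hub→S1→S2→S3→Hub: 10+13+6+7 = 36
Hub→S1→S3→S2→Hub: 10+17+6+3 = 36
Hub→S2→S1→S3→Hub: 3+13+17+7 = 40
The minimum is 36.
One optimal route: Hub → S1 → S2 → S3 → Hub (or its reverse).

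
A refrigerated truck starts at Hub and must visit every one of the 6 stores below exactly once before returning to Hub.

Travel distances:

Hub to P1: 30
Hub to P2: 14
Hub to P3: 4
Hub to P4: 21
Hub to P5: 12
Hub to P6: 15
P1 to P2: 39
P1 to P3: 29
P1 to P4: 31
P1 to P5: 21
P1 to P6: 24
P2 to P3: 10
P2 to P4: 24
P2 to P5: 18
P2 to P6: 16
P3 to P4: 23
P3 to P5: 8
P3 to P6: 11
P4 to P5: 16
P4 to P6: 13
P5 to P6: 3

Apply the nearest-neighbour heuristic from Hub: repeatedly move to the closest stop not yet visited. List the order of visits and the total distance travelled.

At Hub the remaining stops are P3 4, P5 12, P2 14, P6 15, P4 21, P1 30; go to P3.
At P3 the remaining stops are P5 8, P2 10, P6 11, P4 23, P1 29; go to P5.
At P5 the remaining stops are P6 3, P4 16, P2 18, P1 21; go to P6.
At P6 the remaining stops are P4 13, P2 16, P1 24; go to P4.
At P4 the remaining stops are P2 24, P1 31; go to P2.
At P2 the remaining stops are P1 39; go to P1.
Return P1→Hub: 30.
Total = 4 + 8 + 3 + 13 + 24 + 39 + 30 = 121.

121 along Hub → P3 → P5 → P6 → P4 → P2 → P1 → Hub.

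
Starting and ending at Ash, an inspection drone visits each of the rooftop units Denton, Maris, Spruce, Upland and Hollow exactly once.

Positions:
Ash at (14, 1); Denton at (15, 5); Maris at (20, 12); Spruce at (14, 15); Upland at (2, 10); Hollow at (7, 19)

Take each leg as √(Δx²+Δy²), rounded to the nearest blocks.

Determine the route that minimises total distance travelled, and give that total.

Minimum total distance: 53 blocks.

With 5 stops there are 5!/2 = 60 distinct round trips (a route and its reverse cost the same).
Ash-Denton-Maris-Spruce-Upland-Hollow-Ash: 4+9+7+13+10+19 = 62
Ash-Denton-Maris-Spruce-Hollow-Upland-Ash: 4+9+7+8+10+15 = 53
Ash-Denton-Maris-Upland-Spruce-Hollow-Ash: 4+9+18+13+8+19 = 71
Ash-Denton-Maris-Upland-Hollow-Spruce-Ash: 4+9+18+10+8+14 = 63
Ash-Denton-Maris-Hollow-Spruce-Upland-Ash: 4+9+15+8+13+15 = 64
Ash-Denton-Maris-Hollow-Upland-Spruce-Ash: 4+9+15+10+13+14 = 65
Ash-Denton-Spruce-Maris-Upland-Hollow-Ash: 4+10+7+18+10+19 = 68
Ash-Denton-Spruce-Maris-Hollow-Upland-Ash: 4+10+7+15+10+15 = 61
Ash-Denton-Spruce-Upland-Maris-Hollow-Ash: 4+10+13+18+15+19 = 79
Ash-Denton-Spruce-Upland-Hollow-Maris-Ash: 4+10+13+10+15+13 = 65
Ash-Denton-Spruce-Hollow-Maris-Upland-Ash: 4+10+8+15+18+15 = 70
Ash-Denton-Spruce-Hollow-Upland-Maris-Ash: 4+10+8+10+18+13 = 63
Ash-Denton-Upland-Maris-Spruce-Hollow-Ash: 4+14+18+7+8+19 = 70
Ash-Denton-Upland-Maris-Hollow-Spruce-Ash: 4+14+18+15+8+14 = 73
… (46 more)
The minimum is 53.
One optimal route: Ash → Denton → Maris → Spruce → Hollow → Upland → Ash (or its reverse).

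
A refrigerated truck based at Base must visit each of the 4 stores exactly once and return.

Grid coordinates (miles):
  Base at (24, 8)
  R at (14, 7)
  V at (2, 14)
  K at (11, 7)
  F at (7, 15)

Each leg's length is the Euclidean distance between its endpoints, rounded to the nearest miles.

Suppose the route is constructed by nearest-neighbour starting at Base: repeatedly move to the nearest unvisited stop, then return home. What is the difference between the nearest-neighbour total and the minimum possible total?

Excess over optimum: 3 miles.

From Base: R=10, K=13, F=18, V=23 → choose R (10).
From R: K=3, F=11, V=14 → choose K (3).
From K: F=9, V=11 → choose F (9).
From F: V=5 → choose V (5).
NN route Base → R → K → F → V → Base costs 50.
Optimal: Base → R → K → V → F → Base costs 47 (by enumerating all 12 distinct tours).
Excess = 50 − 47 = 3.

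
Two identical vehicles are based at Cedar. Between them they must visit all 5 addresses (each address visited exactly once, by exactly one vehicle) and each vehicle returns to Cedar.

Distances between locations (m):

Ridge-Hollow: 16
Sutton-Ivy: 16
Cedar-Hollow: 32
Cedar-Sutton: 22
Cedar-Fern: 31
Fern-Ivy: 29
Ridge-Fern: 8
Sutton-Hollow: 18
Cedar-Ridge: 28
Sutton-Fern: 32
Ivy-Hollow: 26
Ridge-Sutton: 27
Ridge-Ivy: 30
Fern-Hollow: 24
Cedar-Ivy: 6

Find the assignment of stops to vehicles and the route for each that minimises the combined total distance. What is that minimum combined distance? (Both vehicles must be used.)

Check every non-empty split of the stops between the two vehicles; for each half take its own optimal tour:
  {Ridge} + {Sutton, Fern, Ivy, Hollow}: 56 + 95 = 151
  {Sutton} + {Ridge, Fern, Ivy, Hollow}: 44 + 87 = 131
  {Ridge, Sutton} + {Fern, Ivy, Hollow}: 77 + 87 = 164
  {Fern} + {Ridge, Sutton, Ivy, Hollow}: 62 + 84 = 146
  {Ridge, Fern} + {Sutton, Ivy, Hollow}: 67 + 72 = 139
  {Sutton, Fern} + {Ridge, Ivy, Hollow}: 85 + 76 = 161
  … (15 splits in total)
  {Ivy} + {Ridge, Sutton, Fern, Hollow}: 12 + 95 = 107  ← best
Best: vehicle 1 Cedar → Ivy → Cedar = 12; vehicle 2 Cedar → Sutton → Hollow → Ridge → Fern → Cedar = 95; combined 107.

107 m — the smallest possible combined total.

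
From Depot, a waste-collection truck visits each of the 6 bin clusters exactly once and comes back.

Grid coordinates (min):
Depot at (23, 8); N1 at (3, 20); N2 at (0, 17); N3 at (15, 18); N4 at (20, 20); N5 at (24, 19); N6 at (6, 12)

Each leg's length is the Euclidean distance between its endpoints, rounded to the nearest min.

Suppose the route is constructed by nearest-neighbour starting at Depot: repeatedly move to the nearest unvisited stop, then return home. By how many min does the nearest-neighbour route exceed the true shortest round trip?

The nearest-neighbour route is 5 min longer than optimal.

From Depot: N5=11, N4=12, N3=13, N6=17, N1=23, N2=25 → choose N5 (11).
From N5: N4=4, N3=9, N6=19, N1=21, N2=24 → choose N4 (4).
From N4: N3=5, N6=16, N1=17, N2=20 → choose N3 (5).
From N3: N6=11, N1=12, N2=15 → choose N6 (11).
From N6: N2=8, N1=9 → choose N2 (8).
From N2: N1=4 → choose N1 (4).
NN route Depot → N5 → N4 → N3 → N6 → N2 → N1 → Depot costs 66.
Optimal: Depot → N5 → N4 → N3 → N1 → N2 → N6 → Depot costs 61 (by enumerating all 360 distinct tours).
Excess = 66 − 61 = 5.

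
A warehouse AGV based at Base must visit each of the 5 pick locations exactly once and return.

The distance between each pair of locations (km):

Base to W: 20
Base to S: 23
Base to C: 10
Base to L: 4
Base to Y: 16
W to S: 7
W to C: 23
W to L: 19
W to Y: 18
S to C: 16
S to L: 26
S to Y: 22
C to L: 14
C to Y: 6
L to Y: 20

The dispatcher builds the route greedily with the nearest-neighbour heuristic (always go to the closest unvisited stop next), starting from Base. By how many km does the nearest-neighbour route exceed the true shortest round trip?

Excess over optimum: 4 km.

From Base: L=4, C=10, Y=16, W=20, S=23 → choose L (4).
From L: C=14, W=19, Y=20, S=26 → choose C (14).
From C: Y=6, S=16, W=23 → choose Y (6).
From Y: W=18, S=22 → choose W (18).
From W: S=7 → choose S (7).
NN route Base → L → C → Y → W → S → Base costs 72.
Optimal: Base → C → Y → S → W → L → Base costs 68 (by enumerating all 60 distinct tours).
Excess = 72 − 68 = 4.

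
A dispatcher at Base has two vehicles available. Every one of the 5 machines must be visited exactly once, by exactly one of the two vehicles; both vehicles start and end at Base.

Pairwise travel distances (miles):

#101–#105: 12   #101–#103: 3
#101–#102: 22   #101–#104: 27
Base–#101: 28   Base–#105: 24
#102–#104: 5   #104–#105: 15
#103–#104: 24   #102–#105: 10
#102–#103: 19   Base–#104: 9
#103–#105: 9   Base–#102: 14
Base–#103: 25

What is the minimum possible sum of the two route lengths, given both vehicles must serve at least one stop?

There are 2^4 − 1 = 15 ways to divide the 5 stops into two non-empty groups. For each, the best each vehicle can do is its own shortest tour through its group:
  {#101} + {#102, #103, #104, #105}: 56 + 58 = 114
  {#102} + {#101, #103, #104, #105}: 28 + 64 = 92
  {#101, #102} + {#103, #104, #105}: 64 + 58 = 122
  {#103} + {#101, #102, #104, #105}: 50 + 64 = 114
  {#101, #103} + {#102, #104, #105}: 56 + 48 = 104
  {#102, #103} + {#101, #104, #105}: 58 + 64 = 122
  … (15 splits in total)
  {#104} + {#101, #102, #103, #105}: 18 + 64 = 82  ← best
Best: vehicle 1 Base → #104 → Base = 18; vehicle 2 Base → #101 → #103 → #105 → #102 → Base = 64; combined 82.

82 miles — the smallest possible combined total.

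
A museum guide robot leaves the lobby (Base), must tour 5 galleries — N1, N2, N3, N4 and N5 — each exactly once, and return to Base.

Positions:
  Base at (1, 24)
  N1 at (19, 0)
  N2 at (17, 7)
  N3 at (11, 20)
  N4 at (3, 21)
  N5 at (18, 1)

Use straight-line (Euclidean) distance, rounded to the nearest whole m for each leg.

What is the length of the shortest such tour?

Minimum total distance: 62 m.

With 5 stops there are 5!/2 = 60 distinct round trips (a route and its reverse cost the same).
Base→N1→N2→N3→N4→N5→Base: 30+7+14+8+25+29 = 113
Base→N1→N2→N3→N5→N4→Base: 30+7+14+20+25+4 = 100
Base→N1→N2→N4→N3→N5→Base: 30+7+20+8+20+29 = 114
Base→N1→N2→N4→N5→N3→Base: 30+7+20+25+20+11 = 113
Base→N1→N2→N5→N3→N4→Base: 30+7+6+20+8+4 = 75
Base→N1→N2→N5→N4→N3→Base: 30+7+6+25+8+11 = 87
Base→N1→N3→N2→N4→N5→Base: 30+22+14+20+25+29 = 140
Base→N1→N3→N2→N5→N4→Base: 30+22+14+6+25+4 = 101
Base→N1→N3→N4→N2→N5→Base: 30+22+8+20+6+29 = 115
Base→N1→N3→N4→N5→N2→Base: 30+22+8+25+6+23 = 114
Base→N1→N3→N5→N2→N4→Base: 30+22+20+6+20+4 = 102
Base→N1→N3→N5→N4→N2→Base: 30+22+20+25+20+23 = 140
Base→N1→N4→N2→N3→N5→Base: 30+26+20+14+20+29 = 139
Base→N1→N4→N2→N5→N3→Base: 30+26+20+6+20+11 = 113
… (46 more)
Base→N3→N2→N1→N5→N4→Base: 11+14+7+1+25+4 = 62  ← best
The minimum is 62.
One optimal route: Base → N3 → N2 → N1 → N5 → N4 → Base (or its reverse).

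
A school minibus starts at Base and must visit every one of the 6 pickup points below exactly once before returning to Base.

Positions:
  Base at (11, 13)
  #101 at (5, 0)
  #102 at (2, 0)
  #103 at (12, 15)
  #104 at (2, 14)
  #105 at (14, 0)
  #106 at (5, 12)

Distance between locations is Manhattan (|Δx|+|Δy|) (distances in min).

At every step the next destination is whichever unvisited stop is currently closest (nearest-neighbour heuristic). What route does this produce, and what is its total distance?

Total distance 60 min via the nearest-neighbour route Base → #103 → #106 → #104 → #102 → #101 → #105 → Base.

At Base the remaining stops are #103 3, #106 7, #104 10, #105 16, #101 19, #102 22; go to #103.
At #103 the remaining stops are #106 10, #104 11, #105 17, #101 22, #102 25; go to #106.
At #106 the remaining stops are #104 5, #101 12, #102 15, #105 21; go to #104.
At #104 the remaining stops are #102 14, #101 17, #105 26; go to #102.
At #102 the remaining stops are #101 3, #105 12; go to #101.
At #101 the remaining stops are #105 9; go to #105.
Return #105→Base: 16.
Total = 3 + 10 + 5 + 14 + 3 + 9 + 16 = 60.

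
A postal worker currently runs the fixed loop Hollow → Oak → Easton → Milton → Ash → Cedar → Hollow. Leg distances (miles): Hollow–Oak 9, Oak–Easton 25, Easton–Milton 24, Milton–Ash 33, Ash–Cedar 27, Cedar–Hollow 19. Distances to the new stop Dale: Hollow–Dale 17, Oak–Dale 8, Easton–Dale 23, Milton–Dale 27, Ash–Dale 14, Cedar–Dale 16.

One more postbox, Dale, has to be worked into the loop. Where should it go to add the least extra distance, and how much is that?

Adding 3 miles by placing Dale on the Ash–Cedar leg.

Insertion cost between consecutive stops i–j is d(i,Dale) + d(Dale,j) − d(i,j):
  between Hollow and Oak: 17 + 8 − 9 = 16
  between Oak and Easton: 8 + 23 − 25 = 6
  between Easton and Milton: 23 + 27 − 24 = 26
  between Milton and Ash: 27 + 14 − 33 = 8
  between Ash and Cedar: 14 + 16 − 27 = 3
  between Cedar and Hollow: 16 + 17 − 19 = 14
Cheapest insertion is between Ash and Cedar, adding 3.
New total = 137 + 3 = 140.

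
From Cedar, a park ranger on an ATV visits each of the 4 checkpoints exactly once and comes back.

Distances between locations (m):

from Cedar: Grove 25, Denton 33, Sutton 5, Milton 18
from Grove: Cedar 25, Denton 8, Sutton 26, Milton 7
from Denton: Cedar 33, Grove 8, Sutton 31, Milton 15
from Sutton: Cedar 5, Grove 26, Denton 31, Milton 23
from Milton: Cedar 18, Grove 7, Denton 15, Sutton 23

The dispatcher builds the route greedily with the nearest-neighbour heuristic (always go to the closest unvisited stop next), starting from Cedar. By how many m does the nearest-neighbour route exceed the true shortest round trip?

Excess over optimum: 7 m.

From Cedar: Sutton=5, Milton=18, Grove=25, Denton=33 → choose Sutton (5).
From Sutton: Milton=23, Grove=26, Denton=31 → choose Milton (23).
From Milton: Grove=7, Denton=15 → choose Grove (7).
From Grove: Denton=8 → choose Denton (8).
NN route Cedar → Sutton → Milton → Grove → Denton → Cedar costs 76.
Optimal: Cedar → Sutton → Denton → Grove → Milton → Cedar costs 69 (by enumerating all 12 distinct tours).
Excess = 76 − 69 = 7.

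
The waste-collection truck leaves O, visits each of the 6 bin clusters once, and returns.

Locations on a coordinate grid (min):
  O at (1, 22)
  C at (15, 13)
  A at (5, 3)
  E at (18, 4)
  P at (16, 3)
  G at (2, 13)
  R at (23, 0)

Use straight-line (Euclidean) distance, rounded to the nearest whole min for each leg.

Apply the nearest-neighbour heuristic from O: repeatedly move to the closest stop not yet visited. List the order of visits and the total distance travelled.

70 min along O → G → A → P → E → R → C → O.

From O: distances to unvisited — G=9, C=17, A=19, P=24, E=25, R=31. Nearest is G (9).
From G: distances to unvisited — A=10, C=13, P=17, E=18, R=25. Nearest is A (10).
From A: distances to unvisited — P=11, E=13, C=14, R=18. Nearest is P (11).
From P: distances to unvisited — E=2, R=8, C=10. Nearest is E (2).
From E: distances to unvisited — R=6, C=9. Nearest is R (6).
From R: distances to unvisited — C=15. Nearest is C (15).
Return C→O: 17.
Total = 9 + 10 + 11 + 2 + 6 + 15 + 17 = 70.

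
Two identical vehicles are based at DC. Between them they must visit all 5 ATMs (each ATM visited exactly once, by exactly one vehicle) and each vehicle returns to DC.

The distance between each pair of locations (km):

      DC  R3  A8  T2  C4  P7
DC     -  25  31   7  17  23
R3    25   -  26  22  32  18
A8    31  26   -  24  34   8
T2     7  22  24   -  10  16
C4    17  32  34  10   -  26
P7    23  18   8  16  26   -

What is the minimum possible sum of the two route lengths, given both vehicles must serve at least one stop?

Minimum combined distance: 116 km.

Try each way of splitting the stops between the two vehicles (each non-empty) and, for each split, find the best tour for each vehicle:
  {R3} + {A8, T2, C4, P7}: 50 + 82 = 132
  {A8} + {R3, T2, C4, P7}: 62 + 86 = 148
  {R3, A8} + {T2, C4, P7}: 82 + 66 = 148
  {T2} + {R3, A8, C4, P7}: 14 + 102 = 116
  {R3, T2} + {A8, C4, P7}: 54 + 82 = 136
  {A8, T2} + {R3, C4, P7}: 62 + 86 = 148
  … (15 splits in total)
Best: vehicle 1 DC → T2 → DC = 14; vehicle 2 DC → R3 → A8 → P7 → C4 → DC = 102; combined 116.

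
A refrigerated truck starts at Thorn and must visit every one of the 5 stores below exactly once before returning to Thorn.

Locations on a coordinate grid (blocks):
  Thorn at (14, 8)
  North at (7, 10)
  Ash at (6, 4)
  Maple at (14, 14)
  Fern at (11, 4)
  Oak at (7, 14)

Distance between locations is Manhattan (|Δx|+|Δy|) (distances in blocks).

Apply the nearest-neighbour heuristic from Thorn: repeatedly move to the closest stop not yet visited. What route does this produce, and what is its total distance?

Total distance 36 blocks via the nearest-neighbour route Thorn → Maple → Oak → North → Ash → Fern → Thorn.

Thorn → [Maple:6 / Fern:7 / North:9 / Ash:12 / Oak:13] → Maple (6)
Maple → [Oak:7 / North:11 / Fern:13 / Ash:18] → Oak (7)
Oak → [North:4 / Ash:11 / Fern:14] → North (4)
North → [Ash:7 / Fern:10] → Ash (7)
Ash → [Fern:5] → Fern (5)
Return Fern→Thorn: 7.
Total = 6 + 7 + 4 + 7 + 5 + 7 = 36.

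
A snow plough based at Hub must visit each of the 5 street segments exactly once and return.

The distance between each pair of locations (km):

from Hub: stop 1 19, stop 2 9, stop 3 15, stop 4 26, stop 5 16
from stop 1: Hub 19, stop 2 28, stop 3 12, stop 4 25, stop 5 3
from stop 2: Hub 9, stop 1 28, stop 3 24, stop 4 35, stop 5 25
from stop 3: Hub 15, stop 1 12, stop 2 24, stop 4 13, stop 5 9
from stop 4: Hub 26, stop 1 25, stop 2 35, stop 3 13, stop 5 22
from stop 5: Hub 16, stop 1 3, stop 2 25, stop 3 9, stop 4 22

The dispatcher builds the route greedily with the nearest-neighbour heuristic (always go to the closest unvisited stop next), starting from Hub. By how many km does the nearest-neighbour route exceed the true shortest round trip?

Hub: stop 2=9, stop 3=15, stop 5=16, stop 1=19, stop 4=26 ⇒ stop 2
stop 2: stop 3=24, stop 5=25, stop 1=28, stop 4=35 ⇒ stop 3
stop 3: stop 5=9, stop 1=12, stop 4=13 ⇒ stop 5
stop 5: stop 1=3, stop 4=22 ⇒ stop 1
stop 1: stop 4=25 ⇒ stop 4
NN route Hub → stop 2 → stop 3 → stop 5 → stop 1 → stop 4 → Hub costs 96.
Optimal: Hub → stop 1 → stop 5 → stop 3 → stop 4 → stop 2 → Hub costs 88 (by enumerating all 60 distinct tours).
Excess = 96 − 88 = 8.

Excess over optimum: 8 km.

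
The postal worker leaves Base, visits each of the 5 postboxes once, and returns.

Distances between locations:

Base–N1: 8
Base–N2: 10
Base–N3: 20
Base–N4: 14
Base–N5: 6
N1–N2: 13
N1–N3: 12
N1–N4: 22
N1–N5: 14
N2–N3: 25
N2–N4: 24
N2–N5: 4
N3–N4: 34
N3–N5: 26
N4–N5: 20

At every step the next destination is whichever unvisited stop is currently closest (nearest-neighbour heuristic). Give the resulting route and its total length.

From Base: distances to unvisited — N5=6, N1=8, N2=10, N4=14, N3=20. Nearest is N5 (6).
From N5: distances to unvisited — N2=4, N1=14, N4=20, N3=26. Nearest is N2 (4).
From N2: distances to unvisited — N1=13, N4=24, N3=25. Nearest is N1 (13).
From N1: distances to unvisited — N3=12, N4=22. Nearest is N3 (12).
From N3: distances to unvisited — N4=34. Nearest is N4 (34).
Return N4→Base: 14.
Total = 6 + 4 + 13 + 12 + 34 + 14 = 83.

83 along Base → N5 → N2 → N1 → N3 → N4 → Base.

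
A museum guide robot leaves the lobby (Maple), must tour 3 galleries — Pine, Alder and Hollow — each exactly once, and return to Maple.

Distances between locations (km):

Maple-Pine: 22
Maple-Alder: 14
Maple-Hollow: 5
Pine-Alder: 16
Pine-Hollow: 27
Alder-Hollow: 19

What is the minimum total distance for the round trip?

Maple→Pine→Alder→Hollow→Maple: 22+16+19+5 = 62
Maple→Pine→Hollow→Alder→Maple: 22+27+19+14 = 82
Maple→Alder→Pine→Hollow→Maple: 14+16+27+5 = 62
The minimum is 62.
One optimal route: Maple → Pine → Alder → Hollow → Maple (or its reverse).

Shortest round trip = 62 km.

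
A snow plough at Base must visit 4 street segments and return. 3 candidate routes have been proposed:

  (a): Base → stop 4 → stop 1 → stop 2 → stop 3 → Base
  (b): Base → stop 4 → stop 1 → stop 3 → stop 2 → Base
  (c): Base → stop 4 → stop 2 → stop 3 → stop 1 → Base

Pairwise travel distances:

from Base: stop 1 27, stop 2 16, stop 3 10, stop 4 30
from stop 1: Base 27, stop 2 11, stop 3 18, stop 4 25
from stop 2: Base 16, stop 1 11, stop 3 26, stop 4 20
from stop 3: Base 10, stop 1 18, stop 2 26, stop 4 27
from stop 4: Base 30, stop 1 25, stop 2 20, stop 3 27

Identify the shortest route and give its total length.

(a): 30 + 25 + 11 + 26 + 10 = 102
(b): 30 + 25 + 18 + 26 + 16 = 115
(c): 30 + 20 + 26 + 18 + 27 = 121

102 — (a) is the shortest.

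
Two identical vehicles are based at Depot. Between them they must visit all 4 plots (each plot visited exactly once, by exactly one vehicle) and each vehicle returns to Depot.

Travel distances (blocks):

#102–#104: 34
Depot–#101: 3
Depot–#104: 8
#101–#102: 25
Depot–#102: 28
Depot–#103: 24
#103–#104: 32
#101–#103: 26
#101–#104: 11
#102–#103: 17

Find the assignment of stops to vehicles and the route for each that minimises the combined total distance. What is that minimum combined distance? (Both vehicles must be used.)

85 blocks — the smallest possible combined total.

There are 2^3 − 1 = 7 ways to divide the 4 stops into two non-empty groups. For each, the best each vehicle can do is its own shortest tour through its group:
  {#101} + {#102, #103, #104}: 6 + 83 = 89
  {#102} + {#101, #103, #104}: 56 + 69 = 125
  {#101, #102} + {#103, #104}: 56 + 64 = 120
  {#103} + {#101, #102, #104}: 48 + 70 = 118
  {#101, #103} + {#102, #104}: 53 + 70 = 123
  {#102, #103} + {#101, #104}: 69 + 22 = 91
  … (7 splits in total)
  {#101, #102, #103} + {#104}: 69 + 16 = 85  ← best
Best: vehicle 1 Depot → #101 → #102 → #103 → Depot = 69; vehicle 2 Depot → #104 → Depot = 16; combined 85.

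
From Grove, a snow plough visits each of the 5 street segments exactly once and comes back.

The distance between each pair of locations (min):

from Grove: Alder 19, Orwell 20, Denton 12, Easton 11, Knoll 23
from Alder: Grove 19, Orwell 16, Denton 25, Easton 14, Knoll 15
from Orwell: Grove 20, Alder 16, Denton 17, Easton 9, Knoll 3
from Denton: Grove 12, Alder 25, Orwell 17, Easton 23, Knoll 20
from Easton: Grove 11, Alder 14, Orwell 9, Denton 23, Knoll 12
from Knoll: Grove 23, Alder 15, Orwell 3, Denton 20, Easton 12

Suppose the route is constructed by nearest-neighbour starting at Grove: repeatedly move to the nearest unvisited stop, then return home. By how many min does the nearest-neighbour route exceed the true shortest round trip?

From Grove: Easton=11, Denton=12, Alder=19, Orwell=20, Knoll=23 → choose Easton (11).
From Easton: Orwell=9, Knoll=12, Alder=14, Denton=23 → choose Orwell (9).
From Orwell: Knoll=3, Alder=16, Denton=17 → choose Knoll (3).
From Knoll: Alder=15, Denton=20 → choose Alder (15).
From Alder: Denton=25 → choose Denton (25).
NN route Grove → Easton → Orwell → Knoll → Alder → Denton → Grove costs 75.
Optimal: Grove → Denton → Orwell → Knoll → Alder → Easton → Grove costs 72 (by enumerating all 60 distinct tours).
Excess = 75 − 72 = 3.

The nearest-neighbour route is 3 min longer than optimal.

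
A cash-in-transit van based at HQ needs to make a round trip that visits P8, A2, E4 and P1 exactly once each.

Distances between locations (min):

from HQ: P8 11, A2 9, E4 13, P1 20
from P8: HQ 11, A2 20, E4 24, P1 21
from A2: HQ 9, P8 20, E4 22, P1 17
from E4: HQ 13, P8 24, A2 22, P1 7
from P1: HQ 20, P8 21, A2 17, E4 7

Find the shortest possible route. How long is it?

HQ - P8 - A2 - E4 - P1 - HQ: 11+20+22+7+20 = 80
HQ - P8 - A2 - P1 - E4 - HQ: 11+20+17+7+13 = 68
HQ - P8 - E4 - A2 - P1 - HQ: 11+24+22+17+20 = 94
HQ - P8 - E4 - P1 - A2 - HQ: 11+24+7+17+9 = 68
HQ - P8 - P1 - A2 - E4 - HQ: 11+21+17+22+13 = 84
HQ - P8 - P1 - E4 - A2 - HQ: 11+21+7+22+9 = 70
HQ - A2 - P8 - E4 - P1 - HQ: 9+20+24+7+20 = 80
HQ - A2 - P8 - P1 - E4 - HQ: 9+20+21+7+13 = 70
HQ - A2 - E4 - P8 - P1 - HQ: 9+22+24+21+20 = 96
HQ - A2 - P1 - P8 - E4 - HQ: 9+17+21+24+13 = 84
HQ - E4 - P8 - A2 - P1 - HQ: 13+24+20+17+20 = 94
HQ - E4 - A2 - P8 - P1 - HQ: 13+22+20+21+20 = 96
The minimum is 68.
One optimal route: HQ → P8 → A2 → P1 → E4 → HQ (or its reverse).

Minimum total distance: 68 min.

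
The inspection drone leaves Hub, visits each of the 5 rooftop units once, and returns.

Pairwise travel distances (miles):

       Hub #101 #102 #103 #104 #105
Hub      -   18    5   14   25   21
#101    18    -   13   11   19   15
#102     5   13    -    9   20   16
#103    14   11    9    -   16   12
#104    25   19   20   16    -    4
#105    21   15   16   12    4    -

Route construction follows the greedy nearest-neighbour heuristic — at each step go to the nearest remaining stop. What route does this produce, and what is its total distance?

Nearest-neighbour total = 69 miles; route Hub → #102 → #103 → #101 → #105 → #104 → Hub.

Hub → [#102:5 / #103:14 / #101:18 / #105:21 / #104:25] → #102 (5)
#102 → [#103:9 / #101:13 / #105:16 / #104:20] → #103 (9)
#103 → [#101:11 / #105:12 / #104:16] → #101 (11)
#101 → [#105:15 / #104:19] → #105 (15)
#105 → [#104:4] → #104 (4)
Return #104→Hub: 25.
Total = 5 + 9 + 11 + 15 + 4 + 25 = 69.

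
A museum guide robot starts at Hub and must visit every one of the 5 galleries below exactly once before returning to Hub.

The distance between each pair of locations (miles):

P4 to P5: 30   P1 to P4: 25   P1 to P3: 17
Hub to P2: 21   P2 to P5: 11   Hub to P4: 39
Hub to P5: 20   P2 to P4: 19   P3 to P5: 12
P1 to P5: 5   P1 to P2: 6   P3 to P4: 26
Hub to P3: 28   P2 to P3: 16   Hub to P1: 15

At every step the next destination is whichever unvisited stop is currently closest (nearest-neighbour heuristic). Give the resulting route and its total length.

Nearest-neighbour total = 112 miles; route Hub → P1 → P5 → P2 → P3 → P4 → Hub.

At Hub the remaining stops are P1 15, P5 20, P2 21, P3 28, P4 39; go to P1.
At P1 the remaining stops are P5 5, P2 6, P3 17, P4 25; go to P5.
At P5 the remaining stops are P2 11, P3 12, P4 30; go to P2.
At P2 the remaining stops are P3 16, P4 19; go to P3.
At P3 the remaining stops are P4 26; go to P4.
Return P4→Hub: 39.
Total = 15 + 5 + 11 + 16 + 26 + 39 = 112.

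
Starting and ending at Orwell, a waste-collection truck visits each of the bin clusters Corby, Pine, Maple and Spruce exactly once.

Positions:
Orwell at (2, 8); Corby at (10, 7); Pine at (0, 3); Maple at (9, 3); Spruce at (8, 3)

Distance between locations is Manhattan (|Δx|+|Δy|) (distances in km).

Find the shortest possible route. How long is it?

There are 12 distinct closed tours to check (reversals are equivalent).
Orwell → Corby → Pine → Maple → Spruce → Orwell: 9+14+9+1+11 = 44
Orwell → Corby → Pine → Spruce → Maple → Orwell: 9+14+8+1+12 = 44
Orwell → Corby → Maple → Pine → Spruce → Orwell: 9+5+9+8+11 = 42
Orwell → Corby → Maple → Spruce → Pine → Orwell: 9+5+1+8+7 = 30
Orwell → Corby → Spruce → Pine → Maple → Orwell: 9+6+8+9+12 = 44
Orwell → Corby → Spruce → Maple → Pine → Orwell: 9+6+1+9+7 = 32
Orwell → Pine → Corby → Maple → Spruce → Orwell: 7+14+5+1+11 = 38
Orwell → Pine → Corby → Spruce → Maple → Orwell: 7+14+6+1+12 = 40
Orwell → Pine → Maple → Corby → Spruce → Orwell: 7+9+5+6+11 = 38
Orwell → Pine → Spruce → Corby → Maple → Orwell: 7+8+6+5+12 = 38
Orwell → Maple → Corby → Pine → Spruce → Orwell: 12+5+14+8+11 = 50
Orwell → Maple → Pine → Corby → Spruce → Orwell: 12+9+14+6+11 = 52
The minimum is 30.
One optimal route: Orwell → Corby → Maple → Spruce → Pine → Orwell (or its reverse).

Shortest round trip = 30 km.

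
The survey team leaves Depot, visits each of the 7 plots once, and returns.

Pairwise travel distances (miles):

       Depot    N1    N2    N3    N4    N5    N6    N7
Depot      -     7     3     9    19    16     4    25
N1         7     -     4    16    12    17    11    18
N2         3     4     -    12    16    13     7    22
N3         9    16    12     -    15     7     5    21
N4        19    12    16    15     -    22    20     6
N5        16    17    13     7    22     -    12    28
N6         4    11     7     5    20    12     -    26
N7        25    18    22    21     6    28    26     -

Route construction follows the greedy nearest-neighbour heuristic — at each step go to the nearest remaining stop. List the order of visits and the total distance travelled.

From Depot: distances to unvisited — N2=3, N6=4, N1=7, N3=9, N5=16, N4=19, N7=25. Nearest is N2 (3).
From N2: distances to unvisited — N1=4, N6=7, N3=12, N5=13, N4=16, N7=22. Nearest is N1 (4).
From N1: distances to unvisited — N6=11, N4=12, N3=16, N5=17, N7=18. Nearest is N6 (11).
From N6: distances to unvisited — N3=5, N5=12, N4=20, N7=26. Nearest is N3 (5).
From N3: distances to unvisited — N5=7, N4=15, N7=21. Nearest is N5 (7).
From N5: distances to unvisited — N4=22, N7=28. Nearest is N4 (22).
From N4: distances to unvisited — N7=6. Nearest is N7 (6).
Return N7→Depot: 25.
Total = 3 + 4 + 11 + 5 + 7 + 22 + 6 + 25 = 83.

Nearest-neighbour total = 83 miles; route Depot → N2 → N1 → N6 → N3 → N5 → N4 → N7 → Depot.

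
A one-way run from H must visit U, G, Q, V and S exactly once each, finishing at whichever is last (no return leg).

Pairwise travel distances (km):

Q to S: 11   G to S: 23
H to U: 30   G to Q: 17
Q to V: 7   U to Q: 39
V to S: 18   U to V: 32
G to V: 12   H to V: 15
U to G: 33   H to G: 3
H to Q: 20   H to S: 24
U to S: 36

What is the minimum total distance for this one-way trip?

There are 5! = 120 possible orderings.
H - U - G - Q - V - S: 30+33+17+7+18 = 105
H - U - G - Q - S - V: 30+33+17+11+18 = 109
H - U - G - V - Q - S: 30+33+12+7+11 = 93
H - U - G - V - S - Q: 30+33+12+18+11 = 104
H - U - G - S - Q - V: 30+33+23+11+7 = 104
H - U - G - S - V - Q: 30+33+23+18+7 = 111
H - U - Q - G - V - S: 30+39+17+12+18 = 116
H - U - Q - G - S - V: 30+39+17+23+18 = 127
H - U - Q - V - G - S: 30+39+7+12+23 = 111
H - U - Q - V - S - G: 30+39+7+18+23 = 117
H - U - Q - S - G - V: 30+39+11+23+12 = 115
H - U - Q - S - V - G: 30+39+11+18+12 = 110
H - U - V - G - Q - S: 30+32+12+17+11 = 102
H - U - V - G - S - Q: 30+32+12+23+11 = 108
… (106 more)
H - G - V - Q - S - U: 3+12+7+11+36 = 69  ← best
The minimum is 69.
One shortest path: H → G → V → Q → S → U.

Minimum one-way distance = 69 km.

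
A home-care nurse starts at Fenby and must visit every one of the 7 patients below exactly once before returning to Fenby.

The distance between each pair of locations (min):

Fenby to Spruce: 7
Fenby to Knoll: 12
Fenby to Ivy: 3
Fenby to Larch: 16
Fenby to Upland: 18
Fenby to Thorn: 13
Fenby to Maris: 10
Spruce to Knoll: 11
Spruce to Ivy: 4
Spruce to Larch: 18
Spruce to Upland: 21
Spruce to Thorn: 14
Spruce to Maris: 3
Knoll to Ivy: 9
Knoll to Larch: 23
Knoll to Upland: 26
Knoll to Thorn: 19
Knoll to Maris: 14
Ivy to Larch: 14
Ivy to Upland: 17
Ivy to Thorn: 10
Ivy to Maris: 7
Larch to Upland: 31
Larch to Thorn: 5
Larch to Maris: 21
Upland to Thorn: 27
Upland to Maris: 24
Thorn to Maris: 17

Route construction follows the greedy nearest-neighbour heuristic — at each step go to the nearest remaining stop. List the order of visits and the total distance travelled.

Fenby → [Ivy:3 / Spruce:7 / Maris:10 / Knoll:12 / Thorn:13 / Larch:16 / Upland:18] → Ivy (3)
Ivy → [Spruce:4 / Maris:7 / Knoll:9 / Thorn:10 / Larch:14 / Upland:17] → Spruce (4)
Spruce → [Maris:3 / Knoll:11 / Thorn:14 / Larch:18 / Upland:21] → Maris (3)
Maris → [Knoll:14 / Thorn:17 / Larch:21 / Upland:24] → Knoll (14)
Knoll → [Thorn:19 / Larch:23 / Upland:26] → Thorn (19)
Thorn → [Larch:5 / Upland:27] → Larch (5)
Larch → [Upland:31] → Upland (31)
Return Upland→Fenby: 18.
Total = 3 + 4 + 3 + 14 + 19 + 5 + 31 + 18 = 97.

Nearest-neighbour total = 97 min; route Fenby → Ivy → Spruce → Maris → Knoll → Thorn → Larch → Upland → Fenby.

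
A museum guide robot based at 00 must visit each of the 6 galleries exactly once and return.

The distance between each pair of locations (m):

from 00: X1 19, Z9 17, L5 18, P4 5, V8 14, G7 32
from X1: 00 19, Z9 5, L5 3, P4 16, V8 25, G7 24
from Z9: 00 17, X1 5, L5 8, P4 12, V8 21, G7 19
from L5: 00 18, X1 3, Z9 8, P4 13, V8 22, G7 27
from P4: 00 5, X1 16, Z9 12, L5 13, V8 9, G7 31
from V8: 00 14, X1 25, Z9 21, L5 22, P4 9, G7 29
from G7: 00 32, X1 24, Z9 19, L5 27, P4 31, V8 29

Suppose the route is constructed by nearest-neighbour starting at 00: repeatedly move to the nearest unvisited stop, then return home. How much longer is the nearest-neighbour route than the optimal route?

From 00: P4=5, V8=14, Z9=17, L5=18, X1=19, G7=32 → choose P4 (5).
From P4: V8=9, Z9=12, L5=13, X1=16, G7=31 → choose V8 (9).
From V8: Z9=21, L5=22, X1=25, G7=29 → choose Z9 (21).
From Z9: X1=5, L5=8, G7=19 → choose X1 (5).
From X1: L5=3, G7=24 → choose L5 (3).
From L5: G7=27 → choose G7 (27).
NN route 00 → P4 → V8 → Z9 → X1 → L5 → G7 → 00 costs 102.
Optimal: 00 → L5 → X1 → Z9 → G7 → V8 → P4 → 00 costs 88 (by enumerating all 360 distinct tours).
Excess = 102 − 88 = 14.

14 m longer than the optimal tour.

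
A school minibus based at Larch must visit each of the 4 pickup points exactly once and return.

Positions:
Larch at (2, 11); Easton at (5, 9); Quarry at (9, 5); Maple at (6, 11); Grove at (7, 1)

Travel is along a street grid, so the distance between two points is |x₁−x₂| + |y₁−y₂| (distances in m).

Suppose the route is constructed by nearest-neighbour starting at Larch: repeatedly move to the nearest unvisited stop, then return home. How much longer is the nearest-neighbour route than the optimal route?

2 m longer than the optimal tour.

From Larch: Maple=4, Easton=5, Quarry=13, Grove=15 → choose Maple (4).
From Maple: Easton=3, Quarry=9, Grove=11 → choose Easton (3).
From Easton: Quarry=8, Grove=10 → choose Quarry (8).
From Quarry: Grove=6 → choose Grove (6).
NN route Larch → Maple → Easton → Quarry → Grove → Larch costs 36.
Optimal: Larch → Easton → Quarry → Grove → Maple → Larch costs 34 (by enumerating all 12 distinct tours).
Excess = 36 − 34 = 2.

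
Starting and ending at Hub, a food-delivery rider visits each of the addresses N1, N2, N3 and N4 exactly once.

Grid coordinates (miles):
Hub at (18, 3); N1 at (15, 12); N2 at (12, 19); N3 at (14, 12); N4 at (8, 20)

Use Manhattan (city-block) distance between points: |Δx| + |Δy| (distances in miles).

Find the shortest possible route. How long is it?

Hub - N1 - N2 - N3 - N4 - Hub: 12+10+9+14+27 = 72
Hub - N1 - N2 - N4 - N3 - Hub: 12+10+5+14+13 = 54
Hub - N1 - N3 - N2 - N4 - Hub: 12+1+9+5+27 = 54
Hub - N1 - N3 - N4 - N2 - Hub: 12+1+14+5+22 = 54
Hub - N1 - N4 - N2 - N3 - Hub: 12+15+5+9+13 = 54
Hub - N1 - N4 - N3 - N2 - Hub: 12+15+14+9+22 = 72
Hub - N2 - N1 - N3 - N4 - Hub: 22+10+1+14+27 = 74
Hub - N2 - N1 - N4 - N3 - Hub: 22+10+15+14+13 = 74
Hub - N2 - N3 - N1 - N4 - Hub: 22+9+1+15+27 = 74
Hub - N2 - N4 - N1 - N3 - Hub: 22+5+15+1+13 = 56
Hub - N3 - N1 - N2 - N4 - Hub: 13+1+10+5+27 = 56
Hub - N3 - N2 - N1 - N4 - Hub: 13+9+10+15+27 = 74
The minimum is 54.
One optimal route: Hub → N1 → N2 → N4 → N3 → Hub (or its reverse).

54 miles — the shortest possible round trip.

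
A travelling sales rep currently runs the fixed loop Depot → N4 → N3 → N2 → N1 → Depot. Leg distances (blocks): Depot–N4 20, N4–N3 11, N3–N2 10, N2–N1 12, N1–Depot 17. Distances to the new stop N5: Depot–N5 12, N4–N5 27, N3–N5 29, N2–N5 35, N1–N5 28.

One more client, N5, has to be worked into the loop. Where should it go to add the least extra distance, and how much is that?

Minimum extra distance: 19 blocks, inserting N5 between Depot and N4.

Insertion cost between consecutive stops i–j is d(i,N5) + d(N5,j) − d(i,j):
  between Depot and N4: 12 + 27 − 20 = 19
  between N4 and N3: 27 + 29 − 11 = 45
  between N3 and N2: 29 + 35 − 10 = 54
  between N2 and N1: 35 + 28 − 12 = 51
  between N1 and Depot: 28 + 12 − 17 = 23
Cheapest insertion is between Depot and N4, adding 19.
New total = 70 + 19 = 89.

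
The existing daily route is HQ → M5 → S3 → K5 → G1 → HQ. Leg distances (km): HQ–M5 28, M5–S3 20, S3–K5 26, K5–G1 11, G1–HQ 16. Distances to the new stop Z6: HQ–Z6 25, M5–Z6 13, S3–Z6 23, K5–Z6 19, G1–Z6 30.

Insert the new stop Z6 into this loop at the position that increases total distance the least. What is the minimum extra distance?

Insertion cost between consecutive stops i–j is d(i,Z6) + d(Z6,j) − d(i,j):
  between HQ and M5: 25 + 13 − 28 = 10
  between M5 and S3: 13 + 23 − 20 = 16
  between S3 and K5: 23 + 19 − 26 = 16
  between K5 and G1: 19 + 30 − 11 = 38
  between G1 and HQ: 30 + 25 − 16 = 39
Cheapest insertion is between HQ and M5, adding 10.
New total = 101 + 10 = 111.

+10 km — insert Z6 between HQ and M5.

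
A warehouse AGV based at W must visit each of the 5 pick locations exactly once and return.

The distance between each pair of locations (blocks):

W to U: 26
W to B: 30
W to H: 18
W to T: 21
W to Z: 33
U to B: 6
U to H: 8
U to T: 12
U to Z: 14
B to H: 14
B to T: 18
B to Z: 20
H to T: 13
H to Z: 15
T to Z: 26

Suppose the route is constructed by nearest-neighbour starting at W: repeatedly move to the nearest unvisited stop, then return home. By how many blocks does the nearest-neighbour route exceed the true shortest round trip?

W: H=18, T=21, U=26, B=30, Z=33 ⇒ H
H: U=8, T=13, B=14, Z=15 ⇒ U
U: B=6, T=12, Z=14 ⇒ B
B: T=18, Z=20 ⇒ T
T: Z=26 ⇒ Z
NN route W → H → U → B → T → Z → W costs 109.
Optimal: W → H → Z → U → B → T → W costs 92 (by enumerating all 60 distinct tours).
Excess = 109 − 92 = 17.

Excess over optimum: 17 blocks.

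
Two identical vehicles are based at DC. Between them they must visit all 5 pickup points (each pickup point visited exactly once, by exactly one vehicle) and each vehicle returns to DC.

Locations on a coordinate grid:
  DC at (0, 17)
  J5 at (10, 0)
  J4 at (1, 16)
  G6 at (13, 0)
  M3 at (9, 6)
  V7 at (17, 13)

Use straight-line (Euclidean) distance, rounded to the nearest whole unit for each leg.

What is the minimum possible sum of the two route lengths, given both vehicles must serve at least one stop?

Minimum combined distance: 56.

Check every non-empty split of the stops between the two vehicles; for each half take its own optimal tour:
  {J5} + {J4, G6, M3, V7}: 40 + 52 = 92
  {J4} + {J5, G6, M3, V7}: 2 + 54 = 56
  {J5, J4} + {G6, M3, V7}: 39 + 52 = 91
  {G6} + {J5, J4, M3, V7}: 42 + 52 = 94
  {J5, G6} + {J4, M3, V7}: 44 + 42 = 86
  {J4, G6} + {J5, M3, V7}: 42 + 52 = 94
  … (15 splits in total)
Best: vehicle 1 DC → J4 → DC = 2; vehicle 2 DC → M3 → J5 → G6 → V7 → DC = 54; combined 56.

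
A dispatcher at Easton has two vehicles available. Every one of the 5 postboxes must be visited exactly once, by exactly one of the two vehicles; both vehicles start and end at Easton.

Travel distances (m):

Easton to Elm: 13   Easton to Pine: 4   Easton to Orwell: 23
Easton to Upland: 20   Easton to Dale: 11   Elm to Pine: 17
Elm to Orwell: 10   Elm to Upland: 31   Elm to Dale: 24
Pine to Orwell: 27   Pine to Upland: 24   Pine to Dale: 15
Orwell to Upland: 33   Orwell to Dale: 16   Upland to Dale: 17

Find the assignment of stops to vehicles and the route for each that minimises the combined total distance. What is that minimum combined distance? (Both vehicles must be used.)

Check every non-empty split of the stops between the two vehicles; for each half take its own optimal tour:
  {Elm} + {Pine, Orwell, Upland, Dale}: 26 + 84 = 110
  {Pine} + {Elm, Orwell, Upland, Dale}: 8 + 76 = 84
  {Elm, Pine} + {Orwell, Upland, Dale}: 34 + 76 = 110
  {Orwell} + {Elm, Pine, Upland, Dale}: 46 + 80 = 126
  {Elm, Orwell} + {Pine, Upland, Dale}: 46 + 56 = 102
  {Pine, Orwell} + {Elm, Upland, Dale}: 54 + 72 = 126
  … (15 splits in total)
Best: vehicle 1 Easton → Pine → Easton = 8; vehicle 2 Easton → Elm → Orwell → Dale → Upland → Easton = 76; combined 84.

Minimum combined distance: 84 m.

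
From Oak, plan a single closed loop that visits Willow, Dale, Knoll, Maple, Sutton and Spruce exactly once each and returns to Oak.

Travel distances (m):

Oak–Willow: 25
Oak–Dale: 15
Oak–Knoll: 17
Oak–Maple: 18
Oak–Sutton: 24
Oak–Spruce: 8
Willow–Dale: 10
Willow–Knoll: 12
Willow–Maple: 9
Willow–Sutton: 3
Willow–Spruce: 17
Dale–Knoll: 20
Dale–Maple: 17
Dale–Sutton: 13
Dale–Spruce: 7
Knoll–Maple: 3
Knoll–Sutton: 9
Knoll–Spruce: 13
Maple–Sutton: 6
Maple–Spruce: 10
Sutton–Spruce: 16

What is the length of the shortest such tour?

Oak → Willow → Dale → Knoll → Maple → Sutton → Spruce → Oak: 25+10+20+3+6+16+8 = 88
Oak → Willow → Dale → Knoll → Maple → Spruce → Sutton → Oak: 25+10+20+3+10+16+24 = 108
Oak → Willow → Dale → Knoll → Sutton → Maple → Spruce → Oak: 25+10+20+9+6+10+8 = 88
Oak → Willow → Dale → Knoll → Sutton → Spruce → Maple → Oak: 25+10+20+9+16+10+18 = 108
Oak → Willow → Dale → Knoll → Spruce → Maple → Sutton → Oak: 25+10+20+13+10+6+24 = 108
Oak → Willow → Dale → Knoll → Spruce → Sutton → Maple → Oak: 25+10+20+13+16+6+18 = 108
Oak → Willow → Dale → Maple → Knoll → Sutton → Spruce → Oak: 25+10+17+3+9+16+8 = 88
Oak → Willow → Dale → Maple → Knoll → Spruce → Sutton → Oak: 25+10+17+3+13+16+24 = 108
… (352 more)
Oak → Knoll → Maple → Sutton → Willow → Dale → Spruce → Oak: 17+3+6+3+10+7+8 = 54  ← best
The minimum is 54.
One optimal route: Oak → Knoll → Maple → Sutton → Willow → Dale → Spruce → Oak (or its reverse).

Minimum total distance: 54 m.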